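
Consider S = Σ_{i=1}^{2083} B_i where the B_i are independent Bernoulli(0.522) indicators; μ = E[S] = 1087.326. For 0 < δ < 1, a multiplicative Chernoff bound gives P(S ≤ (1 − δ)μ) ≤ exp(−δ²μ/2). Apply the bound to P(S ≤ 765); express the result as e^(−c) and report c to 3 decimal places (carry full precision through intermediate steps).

Write 765 = (1 − δ)μ, so δ = 1 − 765/1087.326 = 0.2964392…
Then the exponent is δ²μ/2 = (μ − 765)²/(2μ) = 47.775023.

47.775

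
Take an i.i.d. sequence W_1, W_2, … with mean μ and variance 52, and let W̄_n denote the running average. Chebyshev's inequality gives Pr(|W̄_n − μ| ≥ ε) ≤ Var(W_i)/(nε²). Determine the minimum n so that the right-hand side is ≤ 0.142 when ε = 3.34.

Require 52/(n·3.34²) ≤ 0.142, i.e. n ≥ 52/(0.142·3.34²) = 32.826.
The smallest integer n is 33.

33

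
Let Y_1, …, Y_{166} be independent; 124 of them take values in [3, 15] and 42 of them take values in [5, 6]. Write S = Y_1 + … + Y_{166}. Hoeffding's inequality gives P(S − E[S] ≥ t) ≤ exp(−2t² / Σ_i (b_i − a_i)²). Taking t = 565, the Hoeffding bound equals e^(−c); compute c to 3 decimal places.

Σ(b_i − a_i)² = 124·12² + 42·1² = 17898.
c = 2t² / 17898 = 2·565² / 17898 = 35.6716.

35.672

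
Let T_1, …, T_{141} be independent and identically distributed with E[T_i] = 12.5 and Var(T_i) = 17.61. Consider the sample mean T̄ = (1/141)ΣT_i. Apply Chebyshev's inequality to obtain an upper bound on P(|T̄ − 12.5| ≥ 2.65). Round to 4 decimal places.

Var(T̄) = Var(T_i)/n = 17.61/141 = 0.12489.
Chebyshev: P(|T̄ − 12.5| ≥ 2.65) ≤ Var(T̄)/(2.65)² = 17.61/(141·2.65²) = 0.0178.

0.0178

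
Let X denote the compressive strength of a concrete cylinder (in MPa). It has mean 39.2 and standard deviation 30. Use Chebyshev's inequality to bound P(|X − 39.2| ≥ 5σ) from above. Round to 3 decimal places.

Chebyshev: P(|X − μ| ≥ t) ≤ Var(X)/t².
Var(X) = σ² = 30² = 900.
t = 5·30 = 150.
Bound = 900 / 22500 = 0.0400.

0.040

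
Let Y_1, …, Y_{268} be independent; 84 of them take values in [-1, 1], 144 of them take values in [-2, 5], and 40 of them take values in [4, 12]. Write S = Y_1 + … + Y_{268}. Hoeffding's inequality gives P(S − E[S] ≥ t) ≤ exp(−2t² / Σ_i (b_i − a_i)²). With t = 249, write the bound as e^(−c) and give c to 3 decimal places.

Σ(b_i − a_i)² = 84·2² + 144·7² + 40·8² = 9952.
c = 2t² / 9952 = 2·249² / 9952 = 12.4600.

12.460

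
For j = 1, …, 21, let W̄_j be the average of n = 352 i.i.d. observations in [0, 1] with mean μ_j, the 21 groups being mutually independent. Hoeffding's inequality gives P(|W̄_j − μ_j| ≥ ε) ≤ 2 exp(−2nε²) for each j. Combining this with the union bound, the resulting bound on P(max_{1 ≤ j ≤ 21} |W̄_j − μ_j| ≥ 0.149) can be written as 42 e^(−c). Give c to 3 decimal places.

Union bound over the 21 events: P(max_{1 ≤ j ≤ 21} |W̄_j − μ_j| ≥ 0.149) ≤ 21·2·exp(−2nε²) = 42 exp(−2·352·0.149²).
So c = 2·352·0.149² = 15.6295.

15.630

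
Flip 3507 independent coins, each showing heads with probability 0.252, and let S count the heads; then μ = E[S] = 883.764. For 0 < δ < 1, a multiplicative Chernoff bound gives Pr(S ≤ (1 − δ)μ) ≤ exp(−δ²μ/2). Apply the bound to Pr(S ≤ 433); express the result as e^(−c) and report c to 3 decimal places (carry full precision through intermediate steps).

Write 433 = (1 − δ)μ, so δ = 1 − 433/883.764 = 0.5100502…
Then the exponent is δ²μ/2 = (μ − 433)²/(2μ) = 114.956133.

114.956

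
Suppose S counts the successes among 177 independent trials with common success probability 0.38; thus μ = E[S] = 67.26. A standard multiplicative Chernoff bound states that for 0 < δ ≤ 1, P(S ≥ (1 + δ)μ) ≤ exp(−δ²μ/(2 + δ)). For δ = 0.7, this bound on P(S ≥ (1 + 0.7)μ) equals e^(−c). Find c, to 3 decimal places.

12.206

c = δ²μ/(2 + δ) = 0.7²·67.26/(2 + 0.7) = 12.2064.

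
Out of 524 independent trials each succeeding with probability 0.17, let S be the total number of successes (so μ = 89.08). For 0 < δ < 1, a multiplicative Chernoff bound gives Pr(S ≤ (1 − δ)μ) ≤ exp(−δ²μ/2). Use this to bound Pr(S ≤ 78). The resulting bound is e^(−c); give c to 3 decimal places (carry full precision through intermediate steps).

Write 78 = (1 − δ)μ, so δ = 1 − 78/89.08 = 0.1243826…
Then the exponent is δ²μ/2 = (μ − 78)²/(2μ) = 0.689079.

0.689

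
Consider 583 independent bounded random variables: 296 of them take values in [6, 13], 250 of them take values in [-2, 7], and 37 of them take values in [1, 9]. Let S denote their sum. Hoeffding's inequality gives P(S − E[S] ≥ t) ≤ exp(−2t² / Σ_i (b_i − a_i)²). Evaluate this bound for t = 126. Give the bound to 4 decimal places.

0.4251

Σ(b_i − a_i)² = 296·7² + 250·9² + 37·8² = 37122.
Exponent = 2·126² / 37122 = 0.85534.
Bound = exp(−0.85534) = 0.42514.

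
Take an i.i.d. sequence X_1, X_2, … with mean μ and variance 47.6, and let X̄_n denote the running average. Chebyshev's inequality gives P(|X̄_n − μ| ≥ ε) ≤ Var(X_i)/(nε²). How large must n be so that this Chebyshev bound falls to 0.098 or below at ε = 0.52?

Require 47.6/(n·0.52²) ≤ 0.098, i.e. n ≥ 47.6/(0.098·0.52²) = 1796.281.
The smallest integer n is 1797.

1797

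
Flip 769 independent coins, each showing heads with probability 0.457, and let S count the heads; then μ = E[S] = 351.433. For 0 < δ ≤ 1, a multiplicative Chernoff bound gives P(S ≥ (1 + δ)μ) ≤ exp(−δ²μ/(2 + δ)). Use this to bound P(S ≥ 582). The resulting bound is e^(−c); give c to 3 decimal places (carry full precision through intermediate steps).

56.952

Write 582 = (1 + δ)μ, so δ = 582/351.433 − 1 = 0.6560767…
Then the exponent is δ²μ/(2 + δ) = (582 − μ)² / (μ·(2 + δ)) = 56.952284.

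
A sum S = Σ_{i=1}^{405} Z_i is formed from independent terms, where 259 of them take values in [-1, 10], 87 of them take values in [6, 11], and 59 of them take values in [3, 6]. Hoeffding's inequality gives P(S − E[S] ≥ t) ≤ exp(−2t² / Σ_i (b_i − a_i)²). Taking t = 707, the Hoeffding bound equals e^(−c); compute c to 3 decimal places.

Σ(b_i − a_i)² = 259·11² + 87·5² + 59·3² = 34045.
c = 2t² / 34045 = 2·707² / 34045 = 29.3640.

29.364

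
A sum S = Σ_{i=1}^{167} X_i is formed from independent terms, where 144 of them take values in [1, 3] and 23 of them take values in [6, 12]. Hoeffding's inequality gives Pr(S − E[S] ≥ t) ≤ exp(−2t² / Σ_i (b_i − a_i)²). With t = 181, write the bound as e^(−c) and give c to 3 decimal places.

46.668

Σ(b_i − a_i)² = 144·2² + 23·6² = 1404.
c = 2t² / 1404 = 2·181² / 1404 = 46.6681.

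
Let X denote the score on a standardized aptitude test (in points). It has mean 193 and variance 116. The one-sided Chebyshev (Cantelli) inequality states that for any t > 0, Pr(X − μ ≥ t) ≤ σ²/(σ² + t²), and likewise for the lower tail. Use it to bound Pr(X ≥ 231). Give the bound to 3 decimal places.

Here σ² = 116 and t = 38, so σ² + t² = 1560.
Cantelli's bound: 116/1560 = 0.0744.

0.074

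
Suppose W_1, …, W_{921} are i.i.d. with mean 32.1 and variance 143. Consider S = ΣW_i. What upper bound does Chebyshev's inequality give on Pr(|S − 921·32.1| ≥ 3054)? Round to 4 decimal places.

0.0141

Var(S) = n·Var(W_i) = 921·143 = 131703.
Chebyshev: Pr(|S − 921·32.1| ≥ 3054) ≤ Var(S)/3054² = 131703/9326916 = 0.0141.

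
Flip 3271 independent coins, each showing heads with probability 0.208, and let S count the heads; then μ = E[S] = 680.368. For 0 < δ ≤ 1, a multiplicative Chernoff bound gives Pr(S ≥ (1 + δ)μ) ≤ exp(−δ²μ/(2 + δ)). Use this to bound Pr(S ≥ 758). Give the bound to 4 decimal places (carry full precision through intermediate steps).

0.0151

Write 758 = (1 + δ)μ, so δ = 758/680.368 − 1 = 0.114103…
Then the exponent is δ²μ/(2 + δ) = (758 − μ)² / (μ·(2 + δ)) = 4.189976.
Bound = exp(−4.189976) = 0.01515.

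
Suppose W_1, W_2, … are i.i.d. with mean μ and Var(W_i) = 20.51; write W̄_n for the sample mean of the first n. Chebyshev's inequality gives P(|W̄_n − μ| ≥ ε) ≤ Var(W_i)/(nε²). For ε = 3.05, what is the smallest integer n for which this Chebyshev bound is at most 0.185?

12

Require 20.51/(n·3.05²) ≤ 0.185, i.e. n ≥ 20.51/(0.185·3.05²) = 11.918.
The smallest integer n is 12.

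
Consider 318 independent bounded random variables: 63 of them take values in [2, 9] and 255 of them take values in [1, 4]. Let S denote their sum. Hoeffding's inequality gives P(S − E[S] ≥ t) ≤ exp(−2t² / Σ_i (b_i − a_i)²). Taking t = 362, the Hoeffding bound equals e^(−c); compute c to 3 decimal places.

Σ(b_i − a_i)² = 63·7² + 255·3² = 5382.
c = 2t² / 5382 = 2·362² / 5382 = 48.6971.

48.697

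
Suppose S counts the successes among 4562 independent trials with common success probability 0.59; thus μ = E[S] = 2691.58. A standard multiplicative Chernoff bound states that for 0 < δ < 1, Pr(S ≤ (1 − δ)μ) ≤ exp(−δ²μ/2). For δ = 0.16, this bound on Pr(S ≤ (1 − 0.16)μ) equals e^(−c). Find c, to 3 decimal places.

c = δ²μ/2 = 0.16²·2691.58/2 = 34.4522.

34.452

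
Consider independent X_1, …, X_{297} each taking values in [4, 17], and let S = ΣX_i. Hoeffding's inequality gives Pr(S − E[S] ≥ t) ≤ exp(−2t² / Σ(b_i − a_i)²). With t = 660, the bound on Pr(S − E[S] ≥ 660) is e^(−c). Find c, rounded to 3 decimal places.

Σ(b_i − a_i)² = 297·(13)² = 50193.
c = 2t²/50193 = 2·660²/50193 = 17.3570.

17.357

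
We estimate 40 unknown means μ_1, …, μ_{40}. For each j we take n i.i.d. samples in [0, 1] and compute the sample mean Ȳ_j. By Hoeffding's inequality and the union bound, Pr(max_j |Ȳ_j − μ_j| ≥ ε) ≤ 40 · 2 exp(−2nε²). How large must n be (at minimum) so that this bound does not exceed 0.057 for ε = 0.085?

502

Need 2·40·exp(−2nε²) ≤ 0.057, i.e. exp(−2nε²) ≤ 0.057/80.
So 2nε² ≥ ln(80/0.057) = 7.246731.
Hence n ≥ 7.246731/(2·0.085²) = 501.504.
The smallest integer n is 502.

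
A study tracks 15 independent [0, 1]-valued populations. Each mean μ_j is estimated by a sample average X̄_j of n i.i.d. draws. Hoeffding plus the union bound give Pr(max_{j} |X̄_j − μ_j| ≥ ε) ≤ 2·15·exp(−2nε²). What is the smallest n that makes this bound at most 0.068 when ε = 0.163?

Need 2·15·exp(−2nε²) ≤ 0.068, i.e. exp(−2nε²) ≤ 0.068/30.
So 2nε² ≥ ln(30/0.068) = 6.089445.
Hence n ≥ 6.089445/(2·0.163²) = 114.597.
The smallest integer n is 115.

115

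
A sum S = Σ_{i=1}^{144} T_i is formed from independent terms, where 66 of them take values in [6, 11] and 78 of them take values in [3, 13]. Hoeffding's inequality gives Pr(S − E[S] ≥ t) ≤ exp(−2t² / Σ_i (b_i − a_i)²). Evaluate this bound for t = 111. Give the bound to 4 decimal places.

0.0737

Σ(b_i − a_i)² = 66·5² + 78·10² = 9450.
Exponent = 2·111² / 9450 = 2.60762.
Bound = exp(−2.60762) = 0.07371.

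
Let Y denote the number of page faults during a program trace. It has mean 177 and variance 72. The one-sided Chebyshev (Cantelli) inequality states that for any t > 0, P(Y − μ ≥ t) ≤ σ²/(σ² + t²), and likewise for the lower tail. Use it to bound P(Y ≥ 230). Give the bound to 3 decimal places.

Here σ² = 72 and t = 53, so σ² + t² = 2881.
Cantelli's bound: 72/2881 = 0.0250.

0.025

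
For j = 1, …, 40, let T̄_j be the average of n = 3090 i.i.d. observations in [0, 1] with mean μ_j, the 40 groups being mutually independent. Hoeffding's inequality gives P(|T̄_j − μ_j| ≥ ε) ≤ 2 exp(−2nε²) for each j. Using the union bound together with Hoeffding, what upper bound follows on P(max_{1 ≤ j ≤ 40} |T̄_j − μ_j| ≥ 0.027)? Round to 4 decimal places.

0.8841

Per-experiment Hoeffding bound: 2·exp(−2·3090·0.027²) = 2·exp(−4.50522) = 0.022102.
Union bound over 40 events: 40·0.022102 = 0.88409.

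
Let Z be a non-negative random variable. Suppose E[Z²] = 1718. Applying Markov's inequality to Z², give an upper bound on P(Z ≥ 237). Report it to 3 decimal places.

Since Z ≥ 0, the event {Z ≥ 237} is the same as {Z² ≥ 56169}.
Markov's inequality applied to Z² gives P(Z² ≥ 56169) ≤ E[Z²]/56169 = 1718/56169 = 0.0306.

0.031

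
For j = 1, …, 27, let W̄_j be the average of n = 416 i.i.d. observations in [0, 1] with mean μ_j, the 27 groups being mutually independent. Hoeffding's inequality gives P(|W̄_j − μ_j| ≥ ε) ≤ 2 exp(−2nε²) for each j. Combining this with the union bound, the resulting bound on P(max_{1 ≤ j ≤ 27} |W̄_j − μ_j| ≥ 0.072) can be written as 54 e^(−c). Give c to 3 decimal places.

4.313

Union bound over the 27 events: P(max_{1 ≤ j ≤ 27} |W̄_j − μ_j| ≥ 0.072) ≤ 27·2·exp(−2nε²) = 54 exp(−2·416·0.072²).
So c = 2·416·0.072² = 4.3131.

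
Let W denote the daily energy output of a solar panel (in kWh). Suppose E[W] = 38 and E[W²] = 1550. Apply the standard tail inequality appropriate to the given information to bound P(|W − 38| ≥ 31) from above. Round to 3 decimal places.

The first two moments determine the variance, so Chebyshev's inequality is the sharpest standard bound available.
Var(W) = E[W²] − (E[W])² = 1550 − 1444 = 106.
Chebyshev's inequality: P(|W − μ| ≥ t) ≤ Var(W)/t² = 106/961 = 0.1103.

0.110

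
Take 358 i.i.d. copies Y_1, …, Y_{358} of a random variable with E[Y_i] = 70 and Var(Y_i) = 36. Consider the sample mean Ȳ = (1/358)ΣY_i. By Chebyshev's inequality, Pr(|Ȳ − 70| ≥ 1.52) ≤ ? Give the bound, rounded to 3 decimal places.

Var(Ȳ) = Var(Y_i)/n = 36/358 = 0.10056.
Chebyshev: Pr(|Ȳ − 70| ≥ 1.52) ≤ Var(Ȳ)/(1.52)² = 36/(358·1.52²) = 0.0435.

0.044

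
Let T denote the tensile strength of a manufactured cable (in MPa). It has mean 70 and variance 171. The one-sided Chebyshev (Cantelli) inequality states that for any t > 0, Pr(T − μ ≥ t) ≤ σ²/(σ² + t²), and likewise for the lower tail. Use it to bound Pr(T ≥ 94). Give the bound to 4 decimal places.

Here σ² = 171 and t = 24, so σ² + t² = 747.
Cantelli's bound: 171/747 = 0.2289.

0.2289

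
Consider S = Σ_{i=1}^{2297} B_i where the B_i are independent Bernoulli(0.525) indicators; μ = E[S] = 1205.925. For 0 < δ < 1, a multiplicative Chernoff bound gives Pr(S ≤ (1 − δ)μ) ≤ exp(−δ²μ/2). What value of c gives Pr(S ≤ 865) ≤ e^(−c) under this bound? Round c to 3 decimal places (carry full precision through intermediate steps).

48.191

Write 865 = (1 − δ)μ, so δ = 1 − 865/1205.925 = 0.2827083…
Then the exponent is δ²μ/2 = (μ − 865)²/(2μ) = 48.191163.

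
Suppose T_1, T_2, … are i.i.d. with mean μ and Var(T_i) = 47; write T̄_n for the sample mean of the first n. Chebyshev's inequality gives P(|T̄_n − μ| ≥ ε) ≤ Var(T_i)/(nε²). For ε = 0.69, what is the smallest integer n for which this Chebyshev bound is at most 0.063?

Require 47/(n·0.69²) ≤ 0.063, i.e. n ≥ 47/(0.063·0.69²) = 1566.964.
The smallest integer n is 1567.

1567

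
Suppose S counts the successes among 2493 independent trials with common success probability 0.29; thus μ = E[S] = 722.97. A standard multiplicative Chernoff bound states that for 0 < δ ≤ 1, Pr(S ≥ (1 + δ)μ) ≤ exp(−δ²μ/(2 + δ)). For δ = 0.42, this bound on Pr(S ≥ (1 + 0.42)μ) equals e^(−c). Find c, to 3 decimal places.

52.699

c = δ²μ/(2 + δ) = 0.42²·722.97/(2 + 0.42) = 52.6991.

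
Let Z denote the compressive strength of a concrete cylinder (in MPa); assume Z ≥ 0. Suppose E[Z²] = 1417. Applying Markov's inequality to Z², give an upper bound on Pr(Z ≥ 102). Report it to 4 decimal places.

Since Z ≥ 0, the event {Z ≥ 102} is the same as {Z² ≥ 10404}.
Markov's inequality applied to Z² gives Pr(Z² ≥ 10404) ≤ E[Z²]/10404 = 1417/10404 = 0.1362.

0.1362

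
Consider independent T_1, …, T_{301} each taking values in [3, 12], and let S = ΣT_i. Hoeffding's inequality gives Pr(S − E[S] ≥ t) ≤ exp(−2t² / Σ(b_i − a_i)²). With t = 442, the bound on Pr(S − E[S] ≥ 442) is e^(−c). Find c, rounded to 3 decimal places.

Σ(b_i − a_i)² = 301·(9)² = 24381.
c = 2t²/24381 = 2·442²/24381 = 16.0259.

16.026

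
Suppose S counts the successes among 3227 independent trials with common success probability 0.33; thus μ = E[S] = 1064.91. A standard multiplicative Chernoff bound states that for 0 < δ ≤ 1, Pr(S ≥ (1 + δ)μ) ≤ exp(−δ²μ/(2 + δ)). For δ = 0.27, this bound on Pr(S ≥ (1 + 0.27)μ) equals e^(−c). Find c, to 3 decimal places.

c = δ²μ/(2 + δ) = 0.27²·1064.91/(2 + 0.27) = 34.1991.

34.199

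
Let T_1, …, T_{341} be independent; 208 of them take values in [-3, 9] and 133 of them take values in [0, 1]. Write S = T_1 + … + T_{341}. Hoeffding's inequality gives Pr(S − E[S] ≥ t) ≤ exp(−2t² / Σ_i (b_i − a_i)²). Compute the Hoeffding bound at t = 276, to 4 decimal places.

0.0063

Σ(b_i − a_i)² = 208·12² + 133·1² = 30085.
Exponent = 2·276² / 30085 = 5.06405.
Bound = exp(−5.06405) = 0.00632.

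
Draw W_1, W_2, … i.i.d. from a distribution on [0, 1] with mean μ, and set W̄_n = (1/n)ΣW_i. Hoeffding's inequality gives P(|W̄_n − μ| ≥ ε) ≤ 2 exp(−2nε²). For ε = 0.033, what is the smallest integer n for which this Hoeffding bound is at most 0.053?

Require 2·exp(−2nε²) ≤ 0.053, i.e. 2nε² ≥ ln(2/0.053) = 3.630611.
So n ≥ 3.630611 / (2·0.033²) = 1666.947.
The smallest integer n is 1667.

1667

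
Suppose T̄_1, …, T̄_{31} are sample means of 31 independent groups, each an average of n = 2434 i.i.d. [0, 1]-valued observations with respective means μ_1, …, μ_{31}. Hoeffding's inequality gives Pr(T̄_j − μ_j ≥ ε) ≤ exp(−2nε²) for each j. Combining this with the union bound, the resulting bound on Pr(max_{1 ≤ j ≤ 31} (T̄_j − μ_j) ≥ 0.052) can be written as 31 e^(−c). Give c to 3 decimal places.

13.163

Union bound over the 31 events: Pr(max_{1 ≤ j ≤ 31} (T̄_j − μ_j) ≥ 0.052) ≤ 31·exp(−2nε²) = 31 exp(−2·2434·0.052²).
So c = 2·2434·0.052² = 13.1631.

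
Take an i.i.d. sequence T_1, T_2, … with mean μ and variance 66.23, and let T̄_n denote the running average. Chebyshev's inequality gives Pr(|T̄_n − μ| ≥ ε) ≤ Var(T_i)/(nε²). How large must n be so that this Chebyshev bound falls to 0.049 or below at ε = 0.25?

Require 66.23/(n·0.25²) ≤ 0.049, i.e. n ≥ 66.23/(0.049·0.25²) = 21626.122.
The smallest integer n is 21627.

21627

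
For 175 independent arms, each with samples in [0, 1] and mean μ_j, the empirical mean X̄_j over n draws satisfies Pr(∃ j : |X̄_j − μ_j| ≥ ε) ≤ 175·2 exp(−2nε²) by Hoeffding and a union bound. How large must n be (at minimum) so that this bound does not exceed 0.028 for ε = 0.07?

963

Need 2·175·exp(−2nε²) ≤ 0.028, i.e. exp(−2nε²) ≤ 0.028/350.
So 2nε² ≥ ln(350/0.028) = 9.433484.
Hence n ≥ 9.433484/(2·0.07²) = 962.600.
The smallest integer n is 963.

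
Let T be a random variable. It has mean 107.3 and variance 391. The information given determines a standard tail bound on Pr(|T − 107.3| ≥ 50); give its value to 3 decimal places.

Mean and variance are known, so Chebyshev's inequality applies.
Chebyshev: Pr(|T − μ| ≥ t) ≤ Var(T)/t².
Bound = 391 / 2500 = 0.1564.

0.156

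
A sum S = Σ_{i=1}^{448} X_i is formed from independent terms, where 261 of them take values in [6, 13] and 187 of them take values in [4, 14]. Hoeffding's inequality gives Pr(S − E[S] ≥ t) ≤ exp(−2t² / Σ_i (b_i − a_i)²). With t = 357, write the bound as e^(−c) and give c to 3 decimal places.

Σ(b_i − a_i)² = 261·7² + 187·10² = 31489.
c = 2t² / 31489 = 2·357² / 31489 = 8.0948.

8.095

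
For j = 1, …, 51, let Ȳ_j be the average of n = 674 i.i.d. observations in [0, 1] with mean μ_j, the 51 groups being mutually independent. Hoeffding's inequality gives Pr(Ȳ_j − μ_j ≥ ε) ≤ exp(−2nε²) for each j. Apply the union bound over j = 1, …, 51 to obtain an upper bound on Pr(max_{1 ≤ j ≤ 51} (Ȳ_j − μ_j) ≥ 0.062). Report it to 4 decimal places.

Per-experiment Hoeffding bound: exp(−2·674·0.062²) = exp(−5.18171) = 0.0056184.
Union bound over 51 events: 51·0.0056184 = 0.28654.

0.2865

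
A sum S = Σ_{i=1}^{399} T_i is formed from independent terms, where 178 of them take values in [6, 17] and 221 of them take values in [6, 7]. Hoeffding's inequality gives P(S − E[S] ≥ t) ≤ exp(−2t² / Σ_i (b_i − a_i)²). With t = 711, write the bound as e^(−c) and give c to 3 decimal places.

46.465

Σ(b_i − a_i)² = 178·11² + 221·1² = 21759.
c = 2t² / 21759 = 2·711² / 21759 = 46.4655.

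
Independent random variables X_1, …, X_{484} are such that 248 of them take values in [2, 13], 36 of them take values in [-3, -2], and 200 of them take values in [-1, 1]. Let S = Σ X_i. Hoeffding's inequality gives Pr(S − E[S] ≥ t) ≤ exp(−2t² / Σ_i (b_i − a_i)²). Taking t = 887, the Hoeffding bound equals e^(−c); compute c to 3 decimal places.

Σ(b_i − a_i)² = 248·11² + 36·1² + 200·2² = 30844.
c = 2t² / 30844 = 2·887² / 30844 = 51.0160.

51.016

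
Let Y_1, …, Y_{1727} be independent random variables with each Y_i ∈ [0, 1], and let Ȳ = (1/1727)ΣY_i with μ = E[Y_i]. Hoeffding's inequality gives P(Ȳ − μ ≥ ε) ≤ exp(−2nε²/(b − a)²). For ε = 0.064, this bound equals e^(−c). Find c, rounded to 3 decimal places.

c = 2nε²/(b − a)² = 2·1727·0.064² / 1² = 14.1476.

14.148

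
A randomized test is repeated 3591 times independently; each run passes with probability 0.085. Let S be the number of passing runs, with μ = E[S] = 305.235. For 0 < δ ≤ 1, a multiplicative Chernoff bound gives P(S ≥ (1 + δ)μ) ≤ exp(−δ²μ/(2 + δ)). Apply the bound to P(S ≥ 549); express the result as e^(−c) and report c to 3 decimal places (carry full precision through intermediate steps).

69.561

Write 549 = (1 + δ)μ, so δ = 549/305.235 − 1 = 0.7986142…
Then the exponent is δ²μ/(2 + δ) = (549 − μ)² / (μ·(2 + δ)) = 69.560923.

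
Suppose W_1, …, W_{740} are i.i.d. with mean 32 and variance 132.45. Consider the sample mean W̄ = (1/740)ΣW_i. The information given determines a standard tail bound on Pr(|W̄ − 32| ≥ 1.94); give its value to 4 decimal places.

0.0476

With mean and variance of each term known, Chebyshev's inequality bounds the deviation of the sum (or sample mean).
Var(W̄) = Var(W_i)/n = 132.45/740 = 0.17899.
Chebyshev: Pr(|W̄ − 32| ≥ 1.94) ≤ Var(W̄)/(1.94)² = 132.45/(740·1.94²) = 0.0476.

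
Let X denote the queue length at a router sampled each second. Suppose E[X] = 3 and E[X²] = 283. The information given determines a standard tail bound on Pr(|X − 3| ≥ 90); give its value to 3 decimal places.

0.034

The first two moments determine the variance, so Chebyshev's inequality is the sharpest standard bound available.
Var(X) = E[X²] − (E[X])² = 283 − 9 = 274.
Chebyshev's inequality: Pr(|X − μ| ≥ t) ≤ Var(X)/t² = 274/8100 = 0.0338.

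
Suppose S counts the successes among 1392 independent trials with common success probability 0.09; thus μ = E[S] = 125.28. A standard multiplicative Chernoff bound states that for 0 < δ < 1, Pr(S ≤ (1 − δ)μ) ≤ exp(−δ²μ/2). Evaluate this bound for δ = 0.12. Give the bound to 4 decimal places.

0.4058

Exponent = δ²μ/2 = 0.12²·125.28/2 = 0.9020.
Bound = exp(−0.9020) = 0.40575.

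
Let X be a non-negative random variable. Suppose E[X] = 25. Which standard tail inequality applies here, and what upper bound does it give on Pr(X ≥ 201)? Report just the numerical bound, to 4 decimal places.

0.1244

Only the mean of a non-negative variable is known, so Markov's inequality is the applicable tail bound.
Markov's inequality: for a non-negative random variable, Pr(X ≥ a) ≤ E[X]/a.
Here E[X] = 25 and a = 201, so the bound is 25/201 = 0.1244.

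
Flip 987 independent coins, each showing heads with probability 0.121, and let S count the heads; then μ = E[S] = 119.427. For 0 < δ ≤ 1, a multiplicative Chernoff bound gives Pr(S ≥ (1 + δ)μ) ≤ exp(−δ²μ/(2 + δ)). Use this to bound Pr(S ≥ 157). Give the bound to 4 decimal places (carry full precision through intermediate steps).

0.0061

Write 157 = (1 + δ)μ, so δ = 157/119.427 − 1 = 0.3146106…
Then the exponent is δ²μ/(2 + δ) = (157 − μ)² / (μ·(2 + δ)) = 5.107064.
Bound = exp(−5.107064) = 0.00605.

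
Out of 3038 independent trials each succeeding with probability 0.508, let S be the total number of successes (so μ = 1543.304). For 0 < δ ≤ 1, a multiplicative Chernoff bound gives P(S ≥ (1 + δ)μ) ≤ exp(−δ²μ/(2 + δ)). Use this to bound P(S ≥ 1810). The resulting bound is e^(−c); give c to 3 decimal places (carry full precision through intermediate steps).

Write 1810 = (1 + δ)μ, so δ = 1810/1543.304 − 1 = 0.1728085…
Then the exponent is δ²μ/(2 + δ) = (1810 − μ)² / (μ·(2 + δ)) = 21.210948.

21.211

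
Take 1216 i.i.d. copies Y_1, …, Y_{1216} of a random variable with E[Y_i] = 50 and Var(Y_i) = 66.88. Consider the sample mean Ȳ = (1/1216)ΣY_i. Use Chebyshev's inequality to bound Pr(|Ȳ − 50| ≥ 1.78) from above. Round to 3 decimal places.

0.017

Var(Ȳ) = Var(Y_i)/n = 66.88/1216 = 0.055.
Chebyshev: Pr(|Ȳ − 50| ≥ 1.78) ≤ Var(Ȳ)/(1.78)² = 66.88/(1216·1.78²) = 0.0174.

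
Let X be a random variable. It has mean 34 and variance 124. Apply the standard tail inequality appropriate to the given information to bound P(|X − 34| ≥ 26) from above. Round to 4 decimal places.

0.1834

Mean and variance are known, so Chebyshev's inequality applies.
Chebyshev: P(|X − μ| ≥ t) ≤ Var(X)/t².
Bound = 124 / 676 = 0.1834.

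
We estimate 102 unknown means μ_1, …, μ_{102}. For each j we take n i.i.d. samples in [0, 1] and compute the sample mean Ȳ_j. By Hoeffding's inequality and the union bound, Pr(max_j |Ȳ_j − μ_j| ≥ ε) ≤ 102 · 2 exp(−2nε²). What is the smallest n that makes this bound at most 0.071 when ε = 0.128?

244

Need 2·102·exp(−2nε²) ≤ 0.071, i.e. exp(−2nε²) ≤ 0.071/204.
So 2nε² ≥ ln(204/0.071) = 7.963195.
Hence n ≥ 7.963195/(2·0.128²) = 243.017.
The smallest integer n is 244.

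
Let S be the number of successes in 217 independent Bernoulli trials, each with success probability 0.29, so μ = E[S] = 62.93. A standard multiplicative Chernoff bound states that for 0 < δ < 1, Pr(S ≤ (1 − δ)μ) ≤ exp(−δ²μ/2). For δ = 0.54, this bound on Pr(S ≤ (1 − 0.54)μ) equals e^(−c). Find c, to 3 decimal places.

9.175

c = δ²μ/2 = 0.54²·62.93/2 = 9.1752.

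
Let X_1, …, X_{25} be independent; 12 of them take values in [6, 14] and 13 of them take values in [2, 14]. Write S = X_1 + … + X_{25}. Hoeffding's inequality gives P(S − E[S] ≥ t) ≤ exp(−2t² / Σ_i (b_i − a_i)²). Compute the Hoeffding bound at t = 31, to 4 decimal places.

0.4829

Σ(b_i − a_i)² = 12·8² + 13·12² = 2640.
Exponent = 2·31² / 2640 = 0.72803.
Bound = exp(−0.72803) = 0.48286.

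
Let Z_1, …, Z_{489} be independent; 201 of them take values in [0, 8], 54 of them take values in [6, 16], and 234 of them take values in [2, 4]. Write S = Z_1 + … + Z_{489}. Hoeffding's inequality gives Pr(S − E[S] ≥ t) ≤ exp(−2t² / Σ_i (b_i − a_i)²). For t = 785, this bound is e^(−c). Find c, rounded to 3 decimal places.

64.190

Σ(b_i − a_i)² = 201·8² + 54·10² + 234·2² = 19200.
c = 2t² / 19200 = 2·785² / 19200 = 64.1901.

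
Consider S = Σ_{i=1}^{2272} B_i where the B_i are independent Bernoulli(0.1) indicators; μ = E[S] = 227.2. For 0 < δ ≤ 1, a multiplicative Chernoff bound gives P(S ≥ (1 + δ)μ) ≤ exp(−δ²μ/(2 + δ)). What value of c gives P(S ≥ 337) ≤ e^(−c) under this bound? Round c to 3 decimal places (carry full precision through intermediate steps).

Write 337 = (1 + δ)μ, so δ = 337/227.2 − 1 = 0.4832746…
Then the exponent is δ²μ/(2 + δ) = (337 − μ)² / (μ·(2 + δ)) = 21.368380.

21.368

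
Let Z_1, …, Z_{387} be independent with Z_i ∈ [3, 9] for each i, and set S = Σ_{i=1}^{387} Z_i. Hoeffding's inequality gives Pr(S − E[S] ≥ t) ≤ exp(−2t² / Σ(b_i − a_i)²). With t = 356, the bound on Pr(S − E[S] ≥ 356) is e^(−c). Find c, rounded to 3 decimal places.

Σ(b_i − a_i)² = 387·(6)² = 13932.
c = 2t²/13932 = 2·356²/13932 = 18.1935.

18.194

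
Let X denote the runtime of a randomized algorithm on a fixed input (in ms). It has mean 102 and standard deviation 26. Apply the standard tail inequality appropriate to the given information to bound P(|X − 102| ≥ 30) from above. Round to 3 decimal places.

Mean and variance are known, so Chebyshev's inequality applies.
Chebyshev: P(|X − μ| ≥ t) ≤ Var(X)/t².
Var(X) = σ² = 26² = 676.
Bound = 676 / 900 = 0.7511.

0.751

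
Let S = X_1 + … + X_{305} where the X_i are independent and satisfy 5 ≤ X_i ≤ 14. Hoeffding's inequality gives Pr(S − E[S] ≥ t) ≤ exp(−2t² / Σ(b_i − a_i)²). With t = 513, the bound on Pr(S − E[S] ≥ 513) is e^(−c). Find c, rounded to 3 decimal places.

21.305

Σ(b_i − a_i)² = 305·(9)² = 24705.
c = 2t²/24705 = 2·513²/24705 = 21.3049.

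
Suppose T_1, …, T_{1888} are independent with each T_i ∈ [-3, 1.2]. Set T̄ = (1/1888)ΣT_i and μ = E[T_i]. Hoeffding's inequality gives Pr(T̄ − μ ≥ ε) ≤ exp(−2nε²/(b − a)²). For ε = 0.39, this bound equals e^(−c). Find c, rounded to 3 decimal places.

c = 2nε²/(b − a)² = 2·1888·0.39² / 4.2² = 32.5584.

32.558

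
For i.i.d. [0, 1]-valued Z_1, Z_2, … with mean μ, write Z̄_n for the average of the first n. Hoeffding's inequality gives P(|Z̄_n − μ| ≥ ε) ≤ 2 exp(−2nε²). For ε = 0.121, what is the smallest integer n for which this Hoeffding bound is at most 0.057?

122

Require 2·exp(−2nε²) ≤ 0.057, i.e. 2nε² ≥ ln(2/0.057) = 3.557851.
So n ≥ 3.557851 / (2·0.121²) = 121.503.
The smallest integer n is 122.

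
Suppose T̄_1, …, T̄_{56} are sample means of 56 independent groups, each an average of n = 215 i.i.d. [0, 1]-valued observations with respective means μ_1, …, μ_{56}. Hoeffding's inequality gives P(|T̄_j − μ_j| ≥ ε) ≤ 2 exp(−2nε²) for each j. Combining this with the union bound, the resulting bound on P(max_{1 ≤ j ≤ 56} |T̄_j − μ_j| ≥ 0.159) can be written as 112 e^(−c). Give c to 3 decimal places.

Union bound over the 56 events: P(max_{1 ≤ j ≤ 56} |T̄_j − μ_j| ≥ 0.159) ≤ 56·2·exp(−2nε²) = 112 exp(−2·215·0.159²).
So c = 2·215·0.159² = 10.8708.

10.871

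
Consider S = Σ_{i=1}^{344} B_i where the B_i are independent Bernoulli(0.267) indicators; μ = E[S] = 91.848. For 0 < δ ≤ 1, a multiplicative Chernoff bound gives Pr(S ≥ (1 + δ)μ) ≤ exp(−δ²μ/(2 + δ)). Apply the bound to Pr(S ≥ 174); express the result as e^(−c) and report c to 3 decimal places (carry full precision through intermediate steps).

25.387

Write 174 = (1 + δ)μ, so δ = 174/91.848 − 1 = 0.8944343…
Then the exponent is δ²μ/(2 + δ) = (174 − μ)² / (μ·(2 + δ)) = 25.386503.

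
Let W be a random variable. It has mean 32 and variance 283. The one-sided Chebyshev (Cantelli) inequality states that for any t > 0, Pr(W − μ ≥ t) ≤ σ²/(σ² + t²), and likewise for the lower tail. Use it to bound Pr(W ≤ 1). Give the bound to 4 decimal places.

0.2275

Here σ² = 283 and t = 31, so σ² + t² = 1244.
Cantelli's bound: 283/1244 = 0.2275.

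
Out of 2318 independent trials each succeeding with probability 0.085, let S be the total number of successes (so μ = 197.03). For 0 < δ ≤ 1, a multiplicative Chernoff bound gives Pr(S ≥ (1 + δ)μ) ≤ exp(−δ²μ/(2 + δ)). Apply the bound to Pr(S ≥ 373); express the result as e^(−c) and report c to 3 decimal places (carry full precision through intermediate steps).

Write 373 = (1 + δ)μ, so δ = 373/197.03 − 1 = 0.8931127…
Then the exponent is δ²μ/(2 + δ) = (373 − μ)² / (μ·(2 + δ)) = 54.322476.

54.322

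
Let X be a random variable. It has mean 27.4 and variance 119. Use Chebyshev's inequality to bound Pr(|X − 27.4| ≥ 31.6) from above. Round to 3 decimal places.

Chebyshev: Pr(|X − μ| ≥ t) ≤ Var(X)/t².
Bound = 119 / 998.56 = 0.1192.

0.119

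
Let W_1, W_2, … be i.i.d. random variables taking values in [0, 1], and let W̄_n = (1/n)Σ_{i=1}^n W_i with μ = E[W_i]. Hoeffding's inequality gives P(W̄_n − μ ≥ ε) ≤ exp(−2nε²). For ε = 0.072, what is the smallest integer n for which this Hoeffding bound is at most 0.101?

Require exp(−2nε²) ≤ 0.101, i.e. 2nε² ≥ ln(1/0.101) = 2.292635.
So n ≥ 2.292635 / (2·0.072²) = 221.126.
The smallest integer n is 222.

222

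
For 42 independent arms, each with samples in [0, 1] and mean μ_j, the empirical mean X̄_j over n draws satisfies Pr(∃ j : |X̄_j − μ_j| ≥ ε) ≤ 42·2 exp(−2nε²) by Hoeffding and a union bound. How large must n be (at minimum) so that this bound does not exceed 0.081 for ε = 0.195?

92

Need 2·42·exp(−2nε²) ≤ 0.081, i.e. exp(−2nε²) ≤ 0.081/84.
So 2nε² ≥ ln(84/0.081) = 6.944123.
Hence n ≥ 6.944123/(2·0.195²) = 91.310.
The smallest integer n is 92.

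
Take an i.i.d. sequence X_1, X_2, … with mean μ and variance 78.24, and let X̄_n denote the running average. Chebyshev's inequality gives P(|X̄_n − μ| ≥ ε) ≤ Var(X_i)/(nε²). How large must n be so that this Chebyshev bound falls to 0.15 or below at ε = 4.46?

Require 78.24/(n·4.46²) ≤ 0.15, i.e. n ≥ 78.24/(0.15·4.46²) = 26.222.
The smallest integer n is 27.

27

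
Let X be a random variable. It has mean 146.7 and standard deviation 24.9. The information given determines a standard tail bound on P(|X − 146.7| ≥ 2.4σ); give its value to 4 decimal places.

0.1736

Mean and variance are known, so Chebyshev's inequality applies.
Chebyshev: P(|X − μ| ≥ t) ≤ Var(X)/t².
Var(X) = σ² = 24.9² = 620.01.
t = 2.4·24.9 = 59.76.
Bound = 620.01 / 3571.2576 = 0.1736.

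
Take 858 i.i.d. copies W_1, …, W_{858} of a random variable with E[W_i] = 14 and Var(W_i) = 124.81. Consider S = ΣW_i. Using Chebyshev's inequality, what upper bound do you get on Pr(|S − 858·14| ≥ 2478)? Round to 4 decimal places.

0.0174

Var(S) = n·Var(W_i) = 858·124.81 = 107086.98.
Chebyshev: Pr(|S − 858·14| ≥ 2478) ≤ Var(S)/2478² = 107086.98/6140484 = 0.0174.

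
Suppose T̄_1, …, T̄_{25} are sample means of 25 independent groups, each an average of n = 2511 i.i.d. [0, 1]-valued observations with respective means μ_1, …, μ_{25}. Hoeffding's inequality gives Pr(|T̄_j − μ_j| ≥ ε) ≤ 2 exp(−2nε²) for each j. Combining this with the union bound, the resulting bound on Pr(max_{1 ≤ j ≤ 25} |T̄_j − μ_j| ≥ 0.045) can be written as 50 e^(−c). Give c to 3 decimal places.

10.170

Union bound over the 25 events: Pr(max_{1 ≤ j ≤ 25} |T̄_j − μ_j| ≥ 0.045) ≤ 25·2·exp(−2nε²) = 50 exp(−2·2511·0.045²).
So c = 2·2511·0.045² = 10.1695.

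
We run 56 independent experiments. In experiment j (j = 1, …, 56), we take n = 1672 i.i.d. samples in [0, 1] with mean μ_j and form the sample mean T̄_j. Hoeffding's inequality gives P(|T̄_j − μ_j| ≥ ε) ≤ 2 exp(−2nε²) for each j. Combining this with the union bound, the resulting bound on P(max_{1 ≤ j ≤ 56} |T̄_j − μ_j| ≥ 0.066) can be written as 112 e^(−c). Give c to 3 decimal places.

14.566

Union bound over the 56 events: P(max_{1 ≤ j ≤ 56} |T̄_j − μ_j| ≥ 0.066) ≤ 56·2·exp(−2nε²) = 112 exp(−2·1672·0.066²).
So c = 2·1672·0.066² = 14.5665.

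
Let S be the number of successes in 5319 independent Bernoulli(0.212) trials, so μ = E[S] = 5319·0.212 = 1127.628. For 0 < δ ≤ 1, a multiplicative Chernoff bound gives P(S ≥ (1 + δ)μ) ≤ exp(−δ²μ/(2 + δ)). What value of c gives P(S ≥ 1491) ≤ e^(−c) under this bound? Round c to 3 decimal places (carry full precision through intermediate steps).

Write 1491 = (1 + δ)μ, so δ = 1491/1127.628 − 1 = 0.3222446…
Then the exponent is δ²μ/(2 + δ) = (1491 − μ)² / (μ·(2 + δ)) = 50.423050.

50.423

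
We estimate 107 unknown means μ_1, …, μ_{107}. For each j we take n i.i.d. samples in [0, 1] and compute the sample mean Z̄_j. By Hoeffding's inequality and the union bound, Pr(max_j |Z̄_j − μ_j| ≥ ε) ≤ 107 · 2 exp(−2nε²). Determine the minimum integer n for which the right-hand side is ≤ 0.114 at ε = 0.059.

1083

Need 2·107·exp(−2nε²) ≤ 0.114, i.e. exp(−2nε²) ≤ 0.114/214.
So 2nε² ≥ ln(214/0.114) = 7.537533.
Hence n ≥ 7.537533/(2·0.059²) = 1082.668.
The smallest integer n is 1083.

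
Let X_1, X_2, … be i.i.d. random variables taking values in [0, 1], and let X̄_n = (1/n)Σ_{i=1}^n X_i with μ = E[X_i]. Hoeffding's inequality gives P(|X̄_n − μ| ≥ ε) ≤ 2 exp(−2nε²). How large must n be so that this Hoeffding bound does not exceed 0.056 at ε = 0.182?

54

Require 2·exp(−2nε²) ≤ 0.056, i.e. 2nε² ≥ ln(2/0.056) = 3.575551.
So n ≥ 3.575551 / (2·0.182²) = 53.972.
The smallest integer n is 54.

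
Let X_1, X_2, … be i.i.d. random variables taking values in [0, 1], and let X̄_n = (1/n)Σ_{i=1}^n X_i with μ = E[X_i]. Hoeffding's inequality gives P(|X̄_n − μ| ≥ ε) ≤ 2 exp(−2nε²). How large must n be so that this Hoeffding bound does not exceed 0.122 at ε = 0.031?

Require 2·exp(−2nε²) ≤ 0.122, i.e. 2nε² ≥ ln(2/0.122) = 2.796881.
So n ≥ 2.796881 / (2·0.031²) = 1455.193.
The smallest integer n is 1456.

1456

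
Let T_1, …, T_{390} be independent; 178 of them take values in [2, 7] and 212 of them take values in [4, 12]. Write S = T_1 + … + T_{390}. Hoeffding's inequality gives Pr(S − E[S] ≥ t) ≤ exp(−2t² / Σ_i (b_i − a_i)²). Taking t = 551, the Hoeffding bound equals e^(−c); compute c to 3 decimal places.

Σ(b_i − a_i)² = 178·5² + 212·8² = 18018.
c = 2t² / 18018 = 2·551² / 18018 = 33.6997.

33.700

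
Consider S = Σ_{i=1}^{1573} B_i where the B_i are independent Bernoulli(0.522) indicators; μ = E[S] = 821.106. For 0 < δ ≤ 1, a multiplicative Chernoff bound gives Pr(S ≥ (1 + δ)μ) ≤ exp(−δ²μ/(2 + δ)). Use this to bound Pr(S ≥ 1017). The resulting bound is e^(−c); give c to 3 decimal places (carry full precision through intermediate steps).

Write 1017 = (1 + δ)μ, so δ = 1017/821.106 − 1 = 0.2385733…
Then the exponent is δ²μ/(2 + δ) = (1017 − μ)² / (μ·(2 + δ)) = 20.877174.

20.877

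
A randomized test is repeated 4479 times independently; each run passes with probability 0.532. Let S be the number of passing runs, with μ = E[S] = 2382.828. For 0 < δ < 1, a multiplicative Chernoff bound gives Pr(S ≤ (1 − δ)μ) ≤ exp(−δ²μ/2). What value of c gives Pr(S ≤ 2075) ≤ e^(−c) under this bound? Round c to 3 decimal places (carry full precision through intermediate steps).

19.884

Write 2075 = (1 − δ)μ, so δ = 1 − 2075/2382.828 = 0.129186…
Then the exponent is δ²μ/2 = (μ − 2075)²/(2μ) = 19.883533.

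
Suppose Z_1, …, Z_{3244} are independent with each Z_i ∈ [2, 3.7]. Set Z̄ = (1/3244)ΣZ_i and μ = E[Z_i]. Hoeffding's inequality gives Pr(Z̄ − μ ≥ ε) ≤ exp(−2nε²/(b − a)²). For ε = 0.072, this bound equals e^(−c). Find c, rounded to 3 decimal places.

11.638

c = 2nε²/(b − a)² = 2·3244·0.072² / 1.7² = 11.6380.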